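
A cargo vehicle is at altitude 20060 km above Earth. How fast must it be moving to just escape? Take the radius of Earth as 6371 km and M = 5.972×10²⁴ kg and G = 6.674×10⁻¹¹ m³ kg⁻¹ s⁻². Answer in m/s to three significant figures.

μ = GM = 6.674×10⁻¹¹ × 5.972×10²⁴ = 3.986×10¹⁴ m³/s².
r = 6371 + 20060 = 26431 km = 2.6431×10⁷ m.
Escape speed v_esc = √(2μ/r) = √(2 × 3.986×10¹⁴ / 2.643×10⁷) = √(3.016×10⁷) = 5492 m/s.

v_esc ≈ 5490 m/s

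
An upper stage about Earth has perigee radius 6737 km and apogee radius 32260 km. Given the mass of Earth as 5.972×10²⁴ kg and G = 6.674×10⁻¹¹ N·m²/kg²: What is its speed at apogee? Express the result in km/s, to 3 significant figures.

μ = GM = 6.674×10⁻¹¹ × 5.972×10²⁴ = 3.986×10¹⁴ m³/s².
Semi-major axis a = (r_p + r_a)/2 = 19498 km = 1.950×10⁷ m.
Vis-viva: v² = μ(2/r − 1/a) = 3.986×10¹⁴ × (6.200×10⁻⁸ − 5.129×10⁻⁸) = 4.269×10⁶ m²/s².
v = 2066 m/s = 2.066 km/s.

v ≈ 2.07 km/s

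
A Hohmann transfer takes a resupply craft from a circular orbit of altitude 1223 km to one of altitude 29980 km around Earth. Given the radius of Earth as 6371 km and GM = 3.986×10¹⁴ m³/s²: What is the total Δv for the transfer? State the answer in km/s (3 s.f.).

Δv_total ≈ 3.44 km/s

r₁ = 6371 + 1223 = 7594.0 km = 7.5940×10⁶ m.
r₂ = 6371 + 29980 = 36351 km = 3.6351×10⁷ m.
Transfer ellipse a_t = (r₁ + r₂)/2 = 2.197×10⁷ m.
At r₁: circular v_c1 = √(μ/r₁) = 7245 m/s; transfer-perigee v_p = √[μ(2/r₁ − 1/a_t)] = 9319 m/s.
Δv₁ = v_p − v_c1 = 2074 m/s.
At r₂: circular v_c2 = √(μ/r₂) = 3311 m/s; transfer-apogee v_a = √[μ(2/r₂ − 1/a_t)] = 1947 m/s.
Δv₂ = v_c2 − v_a = 1365 m/s.
Total Δv = Δv₁ + Δv₂ = 3438 m/s = 3.438 km/s.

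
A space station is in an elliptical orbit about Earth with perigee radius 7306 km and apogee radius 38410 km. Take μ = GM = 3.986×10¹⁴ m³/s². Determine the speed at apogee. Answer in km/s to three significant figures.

v ≈ 1.82 km/s

Semi-major axis a = (r_p + r_a)/2 = 22858 km = 2.286×10⁷ m.
Vis-viva: v² = μ(2/r − 1/a) = 3.986×10¹⁴ × (5.207×10⁻⁸ − 4.375×10⁻⁸) = 3.317×10⁶ m²/s².
v = 1821 m/s = 1.821 km/s.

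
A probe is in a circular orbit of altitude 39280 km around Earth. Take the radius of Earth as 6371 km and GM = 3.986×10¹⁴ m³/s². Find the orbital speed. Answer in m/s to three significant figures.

v ≈ 2950 m/s

r = 6371 + 39280 = 45651 km = 4.5651×10⁷ m.
For a circular orbit v = √(μ/r) = √(3.986×10¹⁴ / 4.565×10⁷) = √(8.731×10⁶) = 2955 m/s.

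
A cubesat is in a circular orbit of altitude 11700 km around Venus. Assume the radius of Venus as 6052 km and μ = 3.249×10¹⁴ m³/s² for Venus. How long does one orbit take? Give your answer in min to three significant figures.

T ≈ 435 min

r = 6052 + 11700 = 17752 km = 1.7752×10⁷ m.
Kepler's third law: T = 2π√(r³/μ) = 2π√((1.775×10⁷)³ / 3.249×10¹⁴).
r³/μ = 1.722×10⁷ s², so T = 2π × 4.150×10³ = 2.607×10⁴ s.
Converting: 2.607×10⁴ s ÷ 60.00 = 434.5 min.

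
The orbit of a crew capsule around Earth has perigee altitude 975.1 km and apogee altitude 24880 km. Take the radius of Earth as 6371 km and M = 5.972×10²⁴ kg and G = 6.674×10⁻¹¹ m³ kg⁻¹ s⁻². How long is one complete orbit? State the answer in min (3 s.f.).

μ = GM = 6.674×10⁻¹¹ × 5.972×10²⁴ = 3.986×10¹⁴ m³/s².
r_p = 6371 + 975.1 = 7346.1 km = 7.3461×10⁶ m.
r_a = 6371 + 24880 = 31251 km = 3.1251×10⁷ m.
Semi-major axis a = (r_p + r_a)/2 = (7346.1 + 31251)/2 = 19299 km = 1.930×10⁷ m.
By Kepler's third law T = 2π√(a³/μ) = 2π × 4.247×10³ = 2.668×10⁴ s.
= 444.7 min.

T ≈ 445 min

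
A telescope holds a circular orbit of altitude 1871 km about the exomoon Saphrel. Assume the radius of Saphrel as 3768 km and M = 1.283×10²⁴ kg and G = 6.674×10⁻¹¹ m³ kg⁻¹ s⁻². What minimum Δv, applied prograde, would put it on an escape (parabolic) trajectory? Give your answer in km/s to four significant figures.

μ = GM = 6.674×10⁻¹¹ × 1.283×10²⁴ = 8.563×10¹³ m³/s².
r = 3768 + 1871 = 5639.0 km = 5.6390×10⁶ m.
Circular speed v_c = √(μ/r) = 3897 m/s.
Escape speed v_esc = √(2μ/r) = √2 × v_c = 5511 m/s.
Δv = v_esc − v_c = 1614 m/s = 1.614 km/s.

Δv ≈ 1.614 km/s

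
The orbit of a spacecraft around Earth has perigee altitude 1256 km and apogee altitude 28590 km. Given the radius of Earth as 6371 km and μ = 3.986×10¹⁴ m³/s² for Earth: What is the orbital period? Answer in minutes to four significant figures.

r_p = 6371 + 1256 = 7627.0 km = 7.6270×10⁶ m.
r_a = 6371 + 28590 = 34961 km = 3.4961×10⁷ m.
Semi-major axis a = (r_p + r_a)/2 = (7627.0 + 34961)/2 = 21294 km = 2.129×10⁷ m.
By Kepler's third law T = 2π√(a³/μ) = 2π × 4.922×10³ = 3.092×10⁴ s.
= 515.4 minutes.

T ≈ 515.4 minutes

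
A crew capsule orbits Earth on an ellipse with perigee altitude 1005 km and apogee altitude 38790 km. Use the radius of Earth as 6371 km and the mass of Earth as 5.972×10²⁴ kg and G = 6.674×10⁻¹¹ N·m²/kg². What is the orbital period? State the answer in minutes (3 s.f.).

T ≈ 706 minutes

μ = GM = 6.674×10⁻¹¹ × 5.972×10²⁴ = 3.986×10¹⁴ m³/s².
r_p = 6371 + 1005 = 7376.0 km = 7.3760×10⁶ m.
r_a = 6371 + 38790 = 45161 km = 4.5161×10⁷ m.
Semi-major axis a = (r_p + r_a)/2 = (7376.0 + 45161)/2 = 26268 km = 2.627×10⁷ m.
By Kepler's third law T = 2π√(a³/μ) = 2π × 6.744×10³ = 4.237×10⁴ s.
= 706.2 minutes.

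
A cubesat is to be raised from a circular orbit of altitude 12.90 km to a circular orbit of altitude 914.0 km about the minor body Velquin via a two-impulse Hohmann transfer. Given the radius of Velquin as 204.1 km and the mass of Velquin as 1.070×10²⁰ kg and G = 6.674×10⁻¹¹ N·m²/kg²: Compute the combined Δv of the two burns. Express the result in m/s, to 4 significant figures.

μ = GM = 6.674×10⁻¹¹ × 1.070×10²⁰ = 7.141×10⁹ m³/s².
r₁ = 204.1 + 12.90 = 217.00 km = 2.1700×10⁵ m.
r₂ = 204.1 + 914.0 = 1118.1 km = 1.1181×10⁶ m.
Transfer ellipse a_t = (r₁ + r₂)/2 = 6.676×10⁵ m.
At r₁: circular v_c1 = √(μ/r₁) = 181.4 m/s; transfer-periapsis v_p = √[μ(2/r₁ − 1/a_t)] = 234.8 m/s.
Δv₁ = v_p − v_c1 = 53.37 m/s.
At r₂: circular v_c2 = √(μ/r₂) = 79.92 m/s; transfer-apoapsis v_a = √[μ(2/r₂ − 1/a_t)] = 45.57 m/s.
Δv₂ = v_c2 − v_a = 34.35 m/s.
Total Δv = Δv₁ + Δv₂ = 87.72 m/s.

Δv_total ≈ 87.72 m/s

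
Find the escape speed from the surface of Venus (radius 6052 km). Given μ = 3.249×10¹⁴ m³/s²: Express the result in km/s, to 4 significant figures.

r = R = 6.052×10⁶ m.
Escape speed v_esc = √(2μ/r) = √(2 × 3.249×10¹⁴ / 6.052×10⁶) = √(1.074×10⁸) = 10360 m/s.
= 10.36 km/s.

v_esc ≈ 10.36 km/s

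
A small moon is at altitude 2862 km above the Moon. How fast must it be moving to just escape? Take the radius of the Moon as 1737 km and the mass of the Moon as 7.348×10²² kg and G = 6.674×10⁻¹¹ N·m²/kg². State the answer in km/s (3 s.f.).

v_esc ≈ 1.46 km/s

μ = GM = 6.674×10⁻¹¹ × 7.348×10²² = 4.904×10¹² m³/s².
r = 1737 + 2862 = 4599.0 km = 4.5990×10⁶ m.
Escape speed v_esc = √(2μ/r) = √(2 × 4.904×10¹² / 4.599×10⁶) = √(2.133×10⁶) = 1460 m/s.
= 1.460 km/s.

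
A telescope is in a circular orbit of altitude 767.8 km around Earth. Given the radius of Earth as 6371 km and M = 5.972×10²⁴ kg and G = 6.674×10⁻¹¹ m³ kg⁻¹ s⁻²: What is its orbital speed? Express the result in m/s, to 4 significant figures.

v ≈ 7472 m/s

μ = GM = 6.674×10⁻¹¹ × 5.972×10²⁴ = 3.986×10¹⁴ m³/s².
r = 6371 + 767.8 = 7138.8 km = 7.1388×10⁶ m.
For a circular orbit v = √(μ/r) = √(3.986×10¹⁴ / 7.139×10⁶) = √(5.583×10⁷) = 7472 m/s.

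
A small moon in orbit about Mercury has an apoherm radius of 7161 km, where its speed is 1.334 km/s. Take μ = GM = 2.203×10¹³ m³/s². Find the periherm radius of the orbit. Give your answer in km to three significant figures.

r_a = 7.161×10⁶ m.
Specific energy ε = v²/2 − μ/r = -2.187×10⁶ J/kg, so a = −μ/(2ε) = 5.037×10⁶ m.
The apsides satisfy r_p + r_a = 2a, so the periherm radius is 2a − r_a = 2.914×10⁶ m = 2914.0 km.

periherm radius ≈ 2910 km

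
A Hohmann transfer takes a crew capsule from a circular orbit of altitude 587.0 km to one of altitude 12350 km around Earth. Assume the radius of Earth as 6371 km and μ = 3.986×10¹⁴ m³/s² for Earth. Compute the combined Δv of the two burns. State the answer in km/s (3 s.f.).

Δv_total ≈ 2.79 km/s

r₁ = 6371 + 587.0 = 6958.0 km = 6.9580×10⁶ m.
r₂ = 6371 + 12350 = 18721 km = 1.8721×10⁷ m.
Transfer ellipse a_t = (r₁ + r₂)/2 = 1.284×10⁷ m.
At r₁: circular v_c1 = √(μ/r₁) = 7569 m/s; transfer-perigee v_p = √[μ(2/r₁ − 1/a_t)] = 9139 m/s.
Δv₁ = v_p − v_c1 = 1571 m/s.
At r₂: circular v_c2 = √(μ/r₂) = 4614 m/s; transfer-apogee v_a = √[μ(2/r₂ − 1/a_t)] = 3397 m/s.
Δv₂ = v_c2 − v_a = 1217 m/s.
Total Δv = Δv₁ + Δv₂ = 2788 m/s = 2.788 km/s.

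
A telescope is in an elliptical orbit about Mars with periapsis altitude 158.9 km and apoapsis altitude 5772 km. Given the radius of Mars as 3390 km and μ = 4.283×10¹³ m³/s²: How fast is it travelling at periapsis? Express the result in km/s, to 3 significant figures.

r_p = 3390 + 158.9 = 3548.9 km = 3.5489×10⁶ m.
r_a = 3390 + 5772 = 9162.0 km = 9.1620×10⁶ m.
Semi-major axis a = (r_p + r_a)/2 = 6355.4 km = 6.355×10⁶ m.
Vis-viva: v² = μ(2/r − 1/a) = 4.283×10¹³ × (5.636×10⁻⁷ − 1.573×10⁻⁷) = 1.740×10⁷ m²/s².
v = 4171 m/s = 4.171 km/s.

v ≈ 4.17 km/s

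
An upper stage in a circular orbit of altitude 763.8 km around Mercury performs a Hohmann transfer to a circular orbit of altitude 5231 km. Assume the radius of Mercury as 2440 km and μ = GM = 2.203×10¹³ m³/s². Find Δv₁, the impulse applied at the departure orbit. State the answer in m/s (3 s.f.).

r₁ = 2440 + 763.8 = 3203.8 km = 3.2038×10⁶ m.
r₂ = 2440 + 5231 = 7671.0 km = 7.6710×10⁶ m.
Transfer ellipse a_t = (r₁ + r₂)/2 = 5.437×10⁶ m.
At r₁: circular v_c1 = √(μ/r₁) = 2622 m/s; transfer-periherm v_p = √[μ(2/r₁ − 1/a_t)] = 3115 m/s.
Δv₁ = v_p − v_c1 = 492.4 m/s.

Δv ≈ 492 m/s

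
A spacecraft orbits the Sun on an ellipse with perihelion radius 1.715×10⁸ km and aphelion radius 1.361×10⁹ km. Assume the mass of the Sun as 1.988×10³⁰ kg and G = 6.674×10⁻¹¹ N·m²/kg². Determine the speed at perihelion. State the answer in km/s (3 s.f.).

v ≈ 37.1 km/s

μ = GM = 6.674×10⁻¹¹ × 1.988×10³⁰ = 1.327×10²⁰ m³/s².
Semi-major axis a = (r_p + r_a)/2 = 7.6625×10⁸ km = 7.662×10¹¹ m.
Vis-viva: v² = μ(2/r − 1/a) = 1.327×10²⁰ × (1.166×10⁻¹¹ − 1.305×10⁻¹²) = 1.374×10⁹ m²/s².
v = 37070 m/s = 37.07 km/s.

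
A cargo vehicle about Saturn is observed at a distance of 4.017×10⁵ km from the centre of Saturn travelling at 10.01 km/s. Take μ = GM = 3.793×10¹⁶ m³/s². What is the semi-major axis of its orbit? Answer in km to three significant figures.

a ≈ 4.28×10⁵ km

r = 4.017×10⁸ m.
Specific orbital energy ε = v²/2 − μ/r = (10010)²/2 − 3.793×10¹⁶/4.017×10⁸ = -4.432×10⁷ J/kg.
Since ε = −μ/(2a), a = −μ/(2ε) = 4.279×10⁸ m = 4.2788×10⁵ km.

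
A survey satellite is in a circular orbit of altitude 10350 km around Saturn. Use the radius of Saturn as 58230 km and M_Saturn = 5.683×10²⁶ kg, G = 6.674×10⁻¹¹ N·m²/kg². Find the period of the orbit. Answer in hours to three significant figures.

μ = GM = 6.674×10⁻¹¹ × 5.683×10²⁶ = 3.793×10¹⁶ m³/s².
r = 58230 + 10350 = 68580 km = 6.8580×10⁷ m.
Kepler's third law: T = 2π√(r³/μ) = 2π√((6.858×10⁷)³ / 3.793×10¹⁶).
r³/μ = 8.504×10⁶ s², so T = 2π × 2.916×10³ = 1.832×10⁴ s.
Converting: 1.832×10⁴ s ÷ 3600 = 5.090 hours.

T ≈ 5.09 hours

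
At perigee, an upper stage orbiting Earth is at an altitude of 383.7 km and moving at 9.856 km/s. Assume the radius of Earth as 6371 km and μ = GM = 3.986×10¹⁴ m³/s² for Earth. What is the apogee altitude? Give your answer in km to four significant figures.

r_p = 6371 + 383.7 = 6754.7 km = 6.755×10⁶ m.
Specific energy ε = v²/2 − μ/r = -1.044×10⁷ J/kg, so a = −μ/(2ε) = 1.909×10⁷ m.
The apsides satisfy r_p + r_a = 2a, so the apogee radius is 2a − r_p = 3.142×10⁷ m = 31424 km.
Apogee altitude = 31424 − 6371 = 25053 km.

apogee altitude ≈ 25050 km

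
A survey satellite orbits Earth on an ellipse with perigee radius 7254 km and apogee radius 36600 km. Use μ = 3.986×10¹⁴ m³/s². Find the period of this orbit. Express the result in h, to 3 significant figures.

T ≈ 8.98 h

Semi-major axis a = (r_p + r_a)/2 = (7254.0 + 36600)/2 = 21927 km = 2.193×10⁷ m.
By Kepler's third law T = 2π√(a³/μ) = 2π × 5.143×10³ = 3.231×10⁴ s.
= 8.976 h.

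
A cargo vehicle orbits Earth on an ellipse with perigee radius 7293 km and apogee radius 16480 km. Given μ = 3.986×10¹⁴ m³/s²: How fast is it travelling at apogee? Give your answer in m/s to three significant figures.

v ≈ 3850 m/s

Semi-major axis a = (r_p + r_a)/2 = 11886 km = 1.189×10⁷ m.
Vis-viva: v² = μ(2/r − 1/a) = 3.986×10¹⁴ × (1.214×10⁻⁷ − 8.413×10⁻⁸) = 1.484×10⁷ m²/s².
v = 3852 m/s.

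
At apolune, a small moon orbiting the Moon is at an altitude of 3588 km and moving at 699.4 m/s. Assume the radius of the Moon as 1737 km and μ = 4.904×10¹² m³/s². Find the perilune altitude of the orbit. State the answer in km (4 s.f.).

perilune altitude ≈ 188.6 km

r_a = 1737 + 3588 = 5325.0 km = 5.325×10⁶ m.
Specific energy ε = v²/2 − μ/r = -6.764×10⁵ J/kg, so a = −μ/(2ε) = 3.625×10⁶ m.
The apsides satisfy r_p + r_a = 2a, so the perilune radius is 2a − r_a = 1.926×10⁶ m = 1925.6 km.
Perilune altitude = 1925.6 − 1737 = 188.59 km.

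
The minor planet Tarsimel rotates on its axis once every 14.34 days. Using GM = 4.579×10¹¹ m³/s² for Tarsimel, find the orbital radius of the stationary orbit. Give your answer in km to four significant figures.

r_sync ≈ 26110 km

T = 14.34 days = 1.239×10⁶ s.
A synchronous orbit has period T, so by Kepler's third law a = (μT²/4π²)^(1/3).
μT²/4π² = 4.579×10¹¹ × (1.239×10⁶)² / 39.48 = 1.780×10²² m³.
a = 2.611×10⁷ m = 26112 km.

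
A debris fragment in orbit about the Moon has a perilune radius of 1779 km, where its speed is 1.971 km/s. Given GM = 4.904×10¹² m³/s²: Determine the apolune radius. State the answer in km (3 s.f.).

apolune radius ≈ 4240 km

r_p = 1.779×10⁶ m.
Specific energy ε = v²/2 − μ/r = -8.142×10⁵ J/kg, so a = −μ/(2ε) = 3.012×10⁶ m.
The apsides satisfy r_p + r_a = 2a, so the apolune radius is 2a − r_p = 4.244×10⁶ m = 4244.2 km.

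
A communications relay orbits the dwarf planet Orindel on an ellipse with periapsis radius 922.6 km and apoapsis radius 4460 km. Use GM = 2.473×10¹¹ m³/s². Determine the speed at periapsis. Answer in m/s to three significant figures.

v ≈ 666 m/s

Semi-major axis a = (r_p + r_a)/2 = 2691.3 km = 2.691×10⁶ m.
Vis-viva: v² = μ(2/r − 1/a) = 2.473×10¹¹ × (2.168×10⁻⁶ − 3.716×10⁻⁷) = 4.442×10⁵ m²/s².
v = 666.5 m/s.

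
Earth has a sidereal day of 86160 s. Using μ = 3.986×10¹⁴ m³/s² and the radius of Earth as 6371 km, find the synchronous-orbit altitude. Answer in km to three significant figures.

A synchronous orbit has period T, so by Kepler's third law a = (μT²/4π²)^(1/3).
μT²/4π² = 3.986×10¹⁴ × (8.616×10⁴)² / 39.48 = 7.495×10²² m³.
a = 4.216×10⁷ m = 42163 km.
Altitude h = a − R = 42163 − 6371 = 35792 km.

h_sync ≈ 35800 km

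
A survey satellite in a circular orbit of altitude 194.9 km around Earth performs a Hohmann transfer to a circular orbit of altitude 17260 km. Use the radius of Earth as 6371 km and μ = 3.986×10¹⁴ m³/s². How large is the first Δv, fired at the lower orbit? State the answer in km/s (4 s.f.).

r₁ = 6371 + 194.9 = 6565.9 km = 6.5659×10⁶ m.
r₂ = 6371 + 17260 = 23631 km = 2.3631×10⁷ m.
Transfer ellipse a_t = (r₁ + r₂)/2 = 1.510×10⁷ m.
At r₁: circular v_c1 = √(μ/r₁) = 7792 m/s; transfer-perigee v_p = √[μ(2/r₁ − 1/a_t)] = 9748 m/s.
Δv₁ = v_p − v_c1 = 1956 m/s.
= 1.956 km/s.

Δv ≈ 1.956 km/s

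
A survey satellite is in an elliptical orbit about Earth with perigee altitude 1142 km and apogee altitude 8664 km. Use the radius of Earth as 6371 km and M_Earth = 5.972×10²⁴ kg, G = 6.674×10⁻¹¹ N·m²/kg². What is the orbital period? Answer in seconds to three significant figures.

T ≈ 11900 seconds

μ = GM = 6.674×10⁻¹¹ × 5.972×10²⁴ = 3.986×10¹⁴ m³/s².
r_p = 6371 + 1142 = 7513.0 km = 7.5130×10⁶ m.
r_a = 6371 + 8664 = 15035 km = 1.5035×10⁷ m.
Semi-major axis a = (r_p + r_a)/2 = (7513.0 + 15035)/2 = 11274 km = 1.127×10⁷ m.
By Kepler's third law T = 2π√(a³/μ) = 2π × 1.896×10³ = 1.191×10⁴ s.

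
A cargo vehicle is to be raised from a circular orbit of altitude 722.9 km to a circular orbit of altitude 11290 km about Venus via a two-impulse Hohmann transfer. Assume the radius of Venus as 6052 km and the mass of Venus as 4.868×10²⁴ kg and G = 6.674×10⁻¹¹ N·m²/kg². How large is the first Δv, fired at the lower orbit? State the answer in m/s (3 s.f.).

μ = GM = 6.674×10⁻¹¹ × 4.868×10²⁴ = 3.249×10¹⁴ m³/s².
r₁ = 6052 + 722.9 = 6774.9 km = 6.7749×10⁶ m.
r₂ = 6052 + 11290 = 17342 km = 1.7342×10⁷ m.
Transfer ellipse a_t = (r₁ + r₂)/2 = 1.206×10⁷ m.
At r₁: circular v_c1 = √(μ/r₁) = 6925 m/s; transfer-periapsis v_p = √[μ(2/r₁ − 1/a_t)] = 8305 m/s.
Δv₁ = v_p − v_c1 = 1380 m/s.

Δv ≈ 1380 m/s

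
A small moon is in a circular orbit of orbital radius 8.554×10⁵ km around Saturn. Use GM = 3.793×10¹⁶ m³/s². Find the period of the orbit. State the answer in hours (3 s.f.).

T ≈ 224 hours

r = 8.554×10⁵ km = 8.554×10⁸ m.
Kepler's third law: T = 2π√(r³/μ) = 2π√((8.554×10⁸)³ / 3.793×10¹⁶).
r³/μ = 1.650×10¹⁰ s², so T = 2π × 1.285×10⁵ = 8.071×10⁵ s.
Converting: 8.071×10⁵ s ÷ 3600 = 224.2 hours.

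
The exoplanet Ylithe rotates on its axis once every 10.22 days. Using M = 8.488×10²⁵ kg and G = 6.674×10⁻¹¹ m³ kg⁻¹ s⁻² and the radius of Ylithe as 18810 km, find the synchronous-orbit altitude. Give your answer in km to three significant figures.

μ = GM = 6.674×10⁻¹¹ × 8.488×10²⁵ = 5.665×10¹⁵ m³/s².
T = 10.22 days = 8.830×10⁵ s.
A synchronous orbit has period T, so by Kepler's third law a = (μT²/4π²)^(1/3).
μT²/4π² = 5.665×10¹⁵ × (8.830×10⁵)² / 39.48 = 1.119×10²⁶ m³.
a = 4.819×10⁸ m = 4.8186×10⁵ km.
Altitude h = a − R = 4.8186×10⁵ − 18810 = 4.6305×10⁵ km.

h_sync ≈ 4.63×10⁵ km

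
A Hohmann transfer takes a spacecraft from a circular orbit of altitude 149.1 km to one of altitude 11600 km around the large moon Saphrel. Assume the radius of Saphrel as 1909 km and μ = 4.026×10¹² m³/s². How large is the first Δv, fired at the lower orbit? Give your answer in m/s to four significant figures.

r₁ = 1909 + 149.1 = 2058.1 km = 2.0581×10⁶ m.
r₂ = 1909 + 11600 = 13509 km = 1.3509×10⁷ m.
Transfer ellipse a_t = (r₁ + r₂)/2 = 7.784×10⁶ m.
At r₁: circular v_c1 = √(μ/r₁) = 1399 m/s; transfer-periapsis v_p = √[μ(2/r₁ − 1/a_t)] = 1843 m/s.
Δv₁ = v_p − v_c1 = 443.9 m/s.

Δv ≈ 443.9 m/s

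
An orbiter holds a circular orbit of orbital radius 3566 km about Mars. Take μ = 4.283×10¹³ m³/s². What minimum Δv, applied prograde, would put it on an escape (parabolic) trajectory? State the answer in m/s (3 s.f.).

Δv ≈ 1440 m/s

r = 3566 km = 3.566×10⁶ m.
Circular speed v_c = √(μ/r) = 3466 m/s.
Escape speed v_esc = √(2μ/r) = √2 × v_c = 4901 m/s.
Δv = v_esc − v_c = 1436 m/s.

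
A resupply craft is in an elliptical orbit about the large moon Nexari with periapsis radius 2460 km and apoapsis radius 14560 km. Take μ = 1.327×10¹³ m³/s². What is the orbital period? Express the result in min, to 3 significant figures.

Semi-major axis a = (r_p + r_a)/2 = (2460.0 + 14560)/2 = 8510.0 km = 8.510×10⁶ m.
By Kepler's third law T = 2π√(a³/μ) = 2π × 6.815×10³ = 4.282×10⁴ s.
= 713.7 min.

T ≈ 714 min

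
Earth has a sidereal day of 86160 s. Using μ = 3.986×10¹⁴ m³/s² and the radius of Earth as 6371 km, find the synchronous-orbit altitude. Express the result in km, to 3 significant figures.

h_sync ≈ 35800 km

A synchronous orbit has period T, so by Kepler's third law a = (μT²/4π²)^(1/3).
μT²/4π² = 3.986×10¹⁴ × (8.616×10⁴)² / 39.48 = 7.495×10²² m³.
a = 4.216×10⁷ m = 42163 km.
Altitude h = a − R = 42163 − 6371 = 35792 km.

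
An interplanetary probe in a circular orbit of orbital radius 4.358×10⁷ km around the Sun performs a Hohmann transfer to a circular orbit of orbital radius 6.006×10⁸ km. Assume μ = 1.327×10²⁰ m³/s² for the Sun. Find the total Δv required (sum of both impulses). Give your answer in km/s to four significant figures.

Δv_total ≈ 29.57 km/s

r₁ = 4.358×10⁷ km = 4.358×10¹⁰ m.
r₂ = 6.006×10⁸ km = 6.006×10¹¹ m.
Transfer ellipse a_t = (r₁ + r₂)/2 = 3.221×10¹¹ m.
At r₁: circular v_c1 = √(μ/r₁) = 55180 m/s; transfer-perihelion v_p = √[μ(2/r₁ − 1/a_t)] = 75350 m/s.
Δv₁ = v_p − v_c1 = 20170 m/s.
At r₂: circular v_c2 = √(μ/r₂) = 14860 m/s; transfer-aphelion v_a = √[μ(2/r₂ − 1/a_t)] = 5468 m/s.
Δv₂ = v_c2 − v_a = 9397 m/s.
Total Δv = Δv₁ + Δv₂ = 29570 m/s = 29.57 km/s.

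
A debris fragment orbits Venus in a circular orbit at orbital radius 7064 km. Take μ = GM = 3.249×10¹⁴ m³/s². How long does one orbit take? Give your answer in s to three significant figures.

r = 7064 km = 7.064×10⁶ m.
Kepler's third law: T = 2π√(r³/μ) = 2π√((7.064×10⁶)³ / 3.249×10¹⁴).
r³/μ = 1.085×10⁶ s², so T = 2π × 1.042×10³ = 6.545×10³ s.

T ≈ 6540 s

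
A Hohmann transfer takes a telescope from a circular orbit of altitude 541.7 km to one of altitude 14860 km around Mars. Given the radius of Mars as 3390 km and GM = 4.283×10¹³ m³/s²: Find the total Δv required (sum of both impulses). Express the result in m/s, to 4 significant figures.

r₁ = 3390 + 541.7 = 3931.7 km = 3.9317×10⁶ m.
r₂ = 3390 + 14860 = 18250 km = 1.8250×10⁷ m.
Transfer ellipse a_t = (r₁ + r₂)/2 = 1.109×10⁷ m.
At r₁: circular v_c1 = √(μ/r₁) = 3301 m/s; transfer-periapsis v_p = √[μ(2/r₁ − 1/a_t)] = 4234 m/s.
Δv₁ = v_p − v_c1 = 933.3 m/s.
At r₂: circular v_c2 = √(μ/r₂) = 1532 m/s; transfer-apoapsis v_a = √[μ(2/r₂ − 1/a_t)] = 912.1 m/s.
Δv₂ = v_c2 − v_a = 619.8 m/s.
Total Δv = Δv₁ + Δv₂ = 1553 m/s.

Δv_total ≈ 1553 m/s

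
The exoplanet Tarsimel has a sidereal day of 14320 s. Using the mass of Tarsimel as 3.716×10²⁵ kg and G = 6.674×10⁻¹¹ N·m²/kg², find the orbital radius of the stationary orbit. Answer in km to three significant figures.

μ = GM = 6.674×10⁻¹¹ × 3.716×10²⁵ = 2.480×10¹⁵ m³/s².
A synchronous orbit has period T, so by Kepler's third law a = (μT²/4π²)^(1/3).
μT²/4π² = 2.480×10¹⁵ × (1.432×10⁴)² / 39.48 = 1.288×10²² m³.
a = 2.344×10⁷ m = 23442 km.

r_sync ≈ 23400 km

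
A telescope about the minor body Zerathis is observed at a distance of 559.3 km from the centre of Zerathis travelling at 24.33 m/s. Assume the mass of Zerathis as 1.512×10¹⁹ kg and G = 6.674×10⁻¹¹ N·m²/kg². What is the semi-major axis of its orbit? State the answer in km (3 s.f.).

μ = GM = 6.674×10⁻¹¹ × 1.512×10¹⁹ = 1.009×10⁹ m³/s².
r = 5.593×10⁵ m.
Specific orbital energy ε = v²/2 − μ/r = (24.33)²/2 − 1.009×10⁹/5.593×10⁵ = -1.508×10³ J/kg.
Since ε = −μ/(2a), a = −μ/(2ε) = 3.345×10⁵ m = 334.53 km.

a ≈ 335 km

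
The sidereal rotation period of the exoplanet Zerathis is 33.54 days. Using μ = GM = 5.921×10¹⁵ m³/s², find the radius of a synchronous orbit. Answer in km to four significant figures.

r_sync ≈ 1.080×10⁶ km

T = 33.54 days = 2.898×10⁶ s.
A synchronous orbit has period T, so by Kepler's third law a = (μT²/4π²)^(1/3).
μT²/4π² = 5.921×10¹⁵ × (2.898×10⁶)² / 39.48 = 1.259×10²⁷ m³.
a = 1.080×10⁹ m = 1.0799×10⁶ km.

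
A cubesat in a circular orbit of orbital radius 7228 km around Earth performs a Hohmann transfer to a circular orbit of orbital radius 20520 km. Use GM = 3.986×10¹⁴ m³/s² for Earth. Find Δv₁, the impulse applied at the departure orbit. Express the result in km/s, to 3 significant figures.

r₁ = 7228 km = 7.228×10⁶ m.
r₂ = 20520 km = 2.052×10⁷ m.
Transfer ellipse a_t = (r₁ + r₂)/2 = 1.387×10⁷ m.
At r₁: circular v_c1 = √(μ/r₁) = 7426 m/s; transfer-perigee v_p = √[μ(2/r₁ − 1/a_t)] = 9031 m/s.
Δv₁ = v_p − v_c1 = 1605 m/s.
= 1.605 km/s.

Δv ≈ 1.61 km/s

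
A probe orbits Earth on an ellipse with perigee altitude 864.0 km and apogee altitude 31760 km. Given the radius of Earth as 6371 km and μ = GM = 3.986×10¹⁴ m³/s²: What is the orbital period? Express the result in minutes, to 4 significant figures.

T ≈ 566.6 minutes

r_p = 6371 + 864.0 = 7235.0 km = 7.2350×10⁶ m.
r_a = 6371 + 31760 = 38131 km = 3.8131×10⁷ m.
Semi-major axis a = (r_p + r_a)/2 = (7235.0 + 38131)/2 = 22683 km = 2.268×10⁷ m.
By Kepler's third law T = 2π√(a³/μ) = 2π × 5.411×10³ = 3.400×10⁴ s.
= 566.6 minutes.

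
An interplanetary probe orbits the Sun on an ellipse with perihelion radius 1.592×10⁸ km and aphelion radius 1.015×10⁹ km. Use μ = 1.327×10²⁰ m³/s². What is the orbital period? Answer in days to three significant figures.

T ≈ 2840 days

Semi-major axis a = (r_p + r_a)/2 = (1.5920×10⁸ + 1.0150×10⁹)/2 = 5.8710×10⁸ km = 5.871×10¹¹ m.
By Kepler's third law T = 2π√(a³/μ) = 2π × 3.905×10⁷ = 2.454×10⁸ s.
= 2840 days.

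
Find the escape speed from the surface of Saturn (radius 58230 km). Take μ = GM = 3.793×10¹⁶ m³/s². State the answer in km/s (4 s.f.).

v_esc ≈ 36.09 km/s

r = R = 5.823×10⁷ m.
Escape speed v_esc = √(2μ/r) = √(2 × 3.793×10¹⁶ / 5.823×10⁷) = √(1.303×10⁹) = 36090 m/s.
= 36.09 km/s.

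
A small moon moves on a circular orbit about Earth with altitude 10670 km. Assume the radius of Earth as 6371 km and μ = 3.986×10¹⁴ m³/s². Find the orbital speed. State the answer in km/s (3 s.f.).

v ≈ 4.84 km/s

r = 6371 + 10670 = 17041 km = 1.7041×10⁷ m.
For a circular orbit v = √(μ/r) = √(3.986×10¹⁴ / 1.704×10⁷) = √(2.339×10⁷) = 4836 m/s.
That is 4.836 km/s.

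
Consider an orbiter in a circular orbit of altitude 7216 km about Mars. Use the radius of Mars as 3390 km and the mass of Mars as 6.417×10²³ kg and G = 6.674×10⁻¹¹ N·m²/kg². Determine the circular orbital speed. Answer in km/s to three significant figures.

v ≈ 2.01 km/s

μ = GM = 6.674×10⁻¹¹ × 6.417×10²³ = 4.283×10¹³ m³/s².
r = 3390 + 7216 = 10606 km = 1.0606×10⁷ m.
For a circular orbit v = √(μ/r) = √(4.283×10¹³ / 1.061×10⁷) = √(4.038×10⁶) = 2009 m/s.
That is 2.009 km/s.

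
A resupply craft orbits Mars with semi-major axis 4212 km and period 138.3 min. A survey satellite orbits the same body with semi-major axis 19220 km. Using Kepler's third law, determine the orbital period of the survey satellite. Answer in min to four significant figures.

T₂ ≈ 1348 min

Kepler's third law: T² ∝ a³, so T₂ = T₁ (a₂/a₁)^(3/2).
a₂/a₁ = 4.563, (a₂/a₁)^(3/2) = 9.748.
T₂ = 138.3 × 9.748 = 1348 min.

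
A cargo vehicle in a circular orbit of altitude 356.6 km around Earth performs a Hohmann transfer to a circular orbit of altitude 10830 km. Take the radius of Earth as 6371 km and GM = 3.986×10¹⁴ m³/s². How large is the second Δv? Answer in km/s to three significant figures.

Δv ≈ 1.20 km/s

r₁ = 6371 + 356.6 = 6727.6 km = 6.7276×10⁶ m.
r₂ = 6371 + 10830 = 17201 km = 1.7201×10⁷ m.
Transfer ellipse a_t = (r₁ + r₂)/2 = 1.196×10⁷ m.
At r₁: circular v_c1 = √(μ/r₁) = 7697 m/s; transfer-perigee v_p = √[μ(2/r₁ − 1/a_t)] = 9229 m/s.
At r₂: circular v_c2 = √(μ/r₂) = 4814 m/s; transfer-apogee v_a = √[μ(2/r₂ − 1/a_t)] = 3610 m/s.
Δv₂ = v_c2 − v_a = 1204 m/s.
= 1.204 km/s.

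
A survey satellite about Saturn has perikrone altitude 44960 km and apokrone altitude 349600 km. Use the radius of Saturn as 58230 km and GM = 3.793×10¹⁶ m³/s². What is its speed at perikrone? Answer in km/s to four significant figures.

v ≈ 24.22 km/s

r_p = 58230 + 44960 = 103190 km = 1.0319×10⁸ m.
r_a = 58230 + 349600 = 407830 km = 4.0783×10⁸ m.
Semi-major axis a = (r_p + r_a)/2 = 2.5551×10⁵ km = 2.555×10⁸ m.
Vis-viva: v² = μ(2/r − 1/a) = 3.793×10¹⁶ × (1.938×10⁻⁸ − 3.914×10⁻⁹) = 5.867×10⁸ m²/s².
v = 24220 m/s = 24.22 km/s.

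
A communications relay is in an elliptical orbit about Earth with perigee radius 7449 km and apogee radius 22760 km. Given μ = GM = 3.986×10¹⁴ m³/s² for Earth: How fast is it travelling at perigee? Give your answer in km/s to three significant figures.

v ≈ 8.98 km/s

Semi-major axis a = (r_p + r_a)/2 = 15104 km = 1.510×10⁷ m.
Vis-viva: v² = μ(2/r − 1/a) = 3.986×10¹⁴ × (2.685×10⁻⁷ − 6.621×10⁻⁸) = 8.063×10⁷ m²/s².
v = 8980 m/s = 8.980 km/s.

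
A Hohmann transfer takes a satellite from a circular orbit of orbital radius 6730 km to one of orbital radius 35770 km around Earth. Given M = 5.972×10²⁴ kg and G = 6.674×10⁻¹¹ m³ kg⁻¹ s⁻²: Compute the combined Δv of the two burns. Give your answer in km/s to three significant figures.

μ = GM = 6.674×10⁻¹¹ × 5.972×10²⁴ = 3.986×10¹⁴ m³/s².
r₁ = 6730 km = 6.730×10⁶ m.
r₂ = 35770 km = 3.577×10⁷ m.
Transfer ellipse a_t = (r₁ + r₂)/2 = 2.125×10⁷ m.
At r₁: circular v_c1 = √(μ/r₁) = 7696 m/s; transfer-perigee v_p = √[μ(2/r₁ − 1/a_t)] = 9984 m/s.
Δv₁ = v_p − v_c1 = 2289 m/s.
At r₂: circular v_c2 = √(μ/r₂) = 3338 m/s; transfer-apogee v_a = √[μ(2/r₂ − 1/a_t)] = 1879 m/s.
Δv₂ = v_c2 − v_a = 1460 m/s.
Total Δv = Δv₁ + Δv₂ = 3748 m/s = 3.748 km/s.

Δv_total ≈ 3.75 km/s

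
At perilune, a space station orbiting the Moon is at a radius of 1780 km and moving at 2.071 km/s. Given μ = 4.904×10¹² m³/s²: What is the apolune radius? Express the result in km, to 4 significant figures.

r_p = 1.780×10⁶ m.
Specific energy ε = v²/2 − μ/r = -6.105×10⁵ J/kg, so a = −μ/(2ε) = 4.016×10⁶ m.
The apsides satisfy r_p + r_a = 2a, so the apolune radius is 2a − r_p = 6.252×10⁶ m = 6252.3 km.

apolune radius ≈ 6252 km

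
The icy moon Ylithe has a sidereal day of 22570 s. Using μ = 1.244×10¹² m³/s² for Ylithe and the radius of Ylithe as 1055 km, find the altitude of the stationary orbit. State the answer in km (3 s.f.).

h_sync ≈ 1470 km

A synchronous orbit has period T, so by Kepler's third law a = (μT²/4π²)^(1/3).
μT²/4π² = 1.244×10¹² × (2.257×10⁴)² / 39.48 = 1.605×10¹⁹ m³.
a = 2.523×10⁶ m = 2522.6 km.
Altitude h = a − R = 2522.6 − 1055 = 1467.6 km.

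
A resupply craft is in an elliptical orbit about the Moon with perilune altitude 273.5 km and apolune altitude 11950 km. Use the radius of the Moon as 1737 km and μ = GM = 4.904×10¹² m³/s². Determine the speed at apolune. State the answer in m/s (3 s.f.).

v ≈ 303 m/s

r_p = 1737 + 273.5 = 2010.5 km = 2.0105×10⁶ m.
r_a = 1737 + 11950 = 13687 km = 1.3687×10⁷ m.
Semi-major axis a = (r_p + r_a)/2 = 7848.8 km = 7.849×10⁶ m.
Vis-viva: v² = μ(2/r − 1/a) = 4.904×10¹² × (1.461×10⁻⁷ − 1.274×10⁻⁷) = 9.178×10⁴ m²/s².
v = 303.0 m/s.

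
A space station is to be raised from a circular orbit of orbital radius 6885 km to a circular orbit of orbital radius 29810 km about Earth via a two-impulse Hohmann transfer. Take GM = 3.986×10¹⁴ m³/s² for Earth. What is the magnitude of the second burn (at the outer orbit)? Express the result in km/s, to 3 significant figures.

r₁ = 6885 km = 6.885×10⁶ m.
r₂ = 29810 km = 2.981×10⁷ m.
Transfer ellipse a_t = (r₁ + r₂)/2 = 1.835×10⁷ m.
At r₁: circular v_c1 = √(μ/r₁) = 7609 m/s; transfer-perigee v_p = √[μ(2/r₁ − 1/a_t)] = 9699 m/s.
At r₂: circular v_c2 = √(μ/r₂) = 3657 m/s; transfer-apogee v_a = √[μ(2/r₂ − 1/a_t)] = 2240 m/s.
Δv₂ = v_c2 − v_a = 1417 m/s.
= 1.417 km/s.

Δv ≈ 1.42 km/s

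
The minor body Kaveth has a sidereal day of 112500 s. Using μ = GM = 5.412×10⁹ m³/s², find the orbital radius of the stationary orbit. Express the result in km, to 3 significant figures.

A synchronous orbit has period T, so by Kepler's third law a = (μT²/4π²)^(1/3).
μT²/4π² = 5.412×10⁹ × (1.125×10⁵)² / 39.48 = 1.735×10¹⁸ m³.
a = 1.202×10⁶ m = 1201.6 km.

r_sync ≈ 1200 km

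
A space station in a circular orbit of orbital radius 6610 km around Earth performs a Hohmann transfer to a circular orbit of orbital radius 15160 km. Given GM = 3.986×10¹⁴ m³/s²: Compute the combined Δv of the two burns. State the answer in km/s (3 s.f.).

r₁ = 6610 km = 6.610×10⁶ m.
r₂ = 15160 km = 1.516×10⁷ m.
Transfer ellipse a_t = (r₁ + r₂)/2 = 1.088×10⁷ m.
At r₁: circular v_c1 = √(μ/r₁) = 7765 m/s; transfer-perigee v_p = √[μ(2/r₁ − 1/a_t)] = 9164 m/s.
Δv₁ = v_p − v_c1 = 1399 m/s.
At r₂: circular v_c2 = √(μ/r₂) = 5128 m/s; transfer-apogee v_a = √[μ(2/r₂ − 1/a_t)] = 3996 m/s.
Δv₂ = v_c2 − v_a = 1132 m/s.
Total Δv = Δv₁ + Δv₂ = 2531 m/s = 2.531 km/s.

Δv_total ≈ 2.53 km/s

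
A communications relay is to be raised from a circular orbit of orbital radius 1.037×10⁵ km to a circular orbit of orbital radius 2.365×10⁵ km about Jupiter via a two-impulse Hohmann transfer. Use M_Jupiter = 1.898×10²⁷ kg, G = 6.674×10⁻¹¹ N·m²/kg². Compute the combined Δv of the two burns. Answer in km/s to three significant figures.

Δv_total ≈ 11.3 km/s

μ = GM = 6.674×10⁻¹¹ × 1.898×10²⁷ = 1.267×10¹⁷ m³/s².
r₁ = 1.037×10⁵ km = 1.037×10⁸ m.
r₂ = 2.365×10⁵ km = 2.365×10⁸ m.
Transfer ellipse a_t = (r₁ + r₂)/2 = 1.701×10⁸ m.
At r₁: circular v_c1 = √(μ/r₁) = 34950 m/s; transfer-perijove v_p = √[μ(2/r₁ − 1/a_t)] = 41210 m/s.
Δv₁ = v_p − v_c1 = 6261 m/s.
At r₂: circular v_c2 = √(μ/r₂) = 23140 m/s; transfer-apojove v_a = √[μ(2/r₂ − 1/a_t)] = 18070 m/s.
Δv₂ = v_c2 − v_a = 5073 m/s.
Total Δv = Δv₁ + Δv₂ = 11330 m/s = 11.33 km/s.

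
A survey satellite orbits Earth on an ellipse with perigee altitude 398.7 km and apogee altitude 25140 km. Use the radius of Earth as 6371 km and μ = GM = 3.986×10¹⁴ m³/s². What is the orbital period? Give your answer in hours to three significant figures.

T ≈ 7.32 hours

r_p = 6371 + 398.7 = 6769.7 km = 6.7697×10⁶ m.
r_a = 6371 + 25140 = 31511 km = 3.1511×10⁷ m.
Semi-major axis a = (r_p + r_a)/2 = (6769.7 + 31511)/2 = 19140 km = 1.914×10⁷ m.
By Kepler's third law T = 2π√(a³/μ) = 2π × 4.194×10³ = 2.635×10⁴ s.
= 7.320 hours.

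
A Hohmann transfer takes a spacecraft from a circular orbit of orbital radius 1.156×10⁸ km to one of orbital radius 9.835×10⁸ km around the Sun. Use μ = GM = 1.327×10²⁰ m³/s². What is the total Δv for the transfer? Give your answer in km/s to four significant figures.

r₁ = 1.156×10⁸ km = 1.156×10¹¹ m.
r₂ = 9.835×10⁸ km = 9.835×10¹¹ m.
Transfer ellipse a_t = (r₁ + r₂)/2 = 5.496×10¹¹ m.
At r₁: circular v_c1 = √(μ/r₁) = 33880 m/s; transfer-perihelion v_p = √[μ(2/r₁ − 1/a_t)] = 45330 m/s.
Δv₁ = v_p − v_c1 = 11440 m/s.
At r₂: circular v_c2 = √(μ/r₂) = 11620 m/s; transfer-aphelion v_a = √[μ(2/r₂ − 1/a_t)] = 5328 m/s.
Δv₂ = v_c2 − v_a = 6288 m/s.
Total Δv = Δv₁ + Δv₂ = 17730 m/s = 17.73 km/s.

Δv_total ≈ 17.73 km/s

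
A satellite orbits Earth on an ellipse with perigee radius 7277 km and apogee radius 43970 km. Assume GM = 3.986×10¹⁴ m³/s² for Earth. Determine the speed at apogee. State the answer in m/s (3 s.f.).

v ≈ 1600 m/s

Semi-major axis a = (r_p + r_a)/2 = 25624 km = 2.562×10⁷ m.
Vis-viva: v² = μ(2/r − 1/a) = 3.986×10¹⁴ × (4.549×10⁻⁸ − 3.903×10⁻⁸) = 2.575×10⁶ m²/s².
v = 1605 m/s.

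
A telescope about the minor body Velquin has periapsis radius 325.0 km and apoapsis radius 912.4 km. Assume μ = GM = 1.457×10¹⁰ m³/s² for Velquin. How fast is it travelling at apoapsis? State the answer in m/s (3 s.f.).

Semi-major axis a = (r_p + r_a)/2 = 618.70 km = 6.187×10⁵ m.
Vis-viva: v² = μ(2/r − 1/a) = 1.457×10¹⁰ × (2.192×10⁻⁶ − 1.616×10⁻⁶) = 8.388×10³ m²/s².
v = 91.59 m/s.

v ≈ 91.6 m/s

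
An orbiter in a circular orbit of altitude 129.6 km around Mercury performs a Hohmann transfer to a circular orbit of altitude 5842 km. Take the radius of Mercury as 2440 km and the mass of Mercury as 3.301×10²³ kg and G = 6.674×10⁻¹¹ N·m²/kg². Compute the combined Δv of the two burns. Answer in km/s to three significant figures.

μ = GM = 6.674×10⁻¹¹ × 3.301×10²³ = 2.203×10¹³ m³/s².
r₁ = 2440 + 129.6 = 2569.6 km = 2.5696×10⁶ m.
r₂ = 2440 + 5842 = 8282.0 km = 8.2820×10⁶ m.
Transfer ellipse a_t = (r₁ + r₂)/2 = 5.426×10⁶ m.
At r₁: circular v_c1 = √(μ/r₁) = 2928 m/s; transfer-periherm v_p = √[μ(2/r₁ − 1/a_t)] = 3618 m/s.
Δv₁ = v_p − v_c1 = 689.5 m/s.
At r₂: circular v_c2 = √(μ/r₂) = 1631 m/s; transfer-apoherm v_a = √[μ(2/r₂ − 1/a_t)] = 1122 m/s.
Δv₂ = v_c2 − v_a = 508.6 m/s.
Total Δv = Δv₁ + Δv₂ = 1198 m/s = 1.198 km/s.

Δv_total ≈ 1.20 km/s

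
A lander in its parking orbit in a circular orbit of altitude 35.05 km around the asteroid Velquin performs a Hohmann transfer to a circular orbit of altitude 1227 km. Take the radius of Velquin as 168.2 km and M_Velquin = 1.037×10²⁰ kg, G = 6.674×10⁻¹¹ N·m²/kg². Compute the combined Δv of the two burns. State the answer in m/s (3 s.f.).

μ = GM = 6.674×10⁻¹¹ × 1.037×10²⁰ = 6.921×10⁹ m³/s².
r₁ = 168.2 + 35.05 = 203.25 km = 2.0325×10⁵ m.
r₂ = 168.2 + 1227 = 1395.2 km = 1.3952×10⁶ m.
Transfer ellipse a_t = (r₁ + r₂)/2 = 7.992×10⁵ m.
At r₁: circular v_c1 = √(μ/r₁) = 184.5 m/s; transfer-periapsis v_p = √[μ(2/r₁ − 1/a_t)] = 243.8 m/s.
Δv₁ = v_p − v_c1 = 59.28 m/s.
At r₂: circular v_c2 = √(μ/r₂) = 70.43 m/s; transfer-apoapsis v_a = √[μ(2/r₂ − 1/a_t)] = 35.52 m/s.
Δv₂ = v_c2 − v_a = 34.91 m/s.
Total Δv = Δv₁ + Δv₂ = 94.19 m/s.

Δv_total ≈ 94.2 m/s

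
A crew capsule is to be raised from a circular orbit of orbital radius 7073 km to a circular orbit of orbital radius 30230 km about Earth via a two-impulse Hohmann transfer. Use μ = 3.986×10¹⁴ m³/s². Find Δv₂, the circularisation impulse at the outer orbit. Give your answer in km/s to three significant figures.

r₁ = 7073 km = 7.073×10⁶ m.
r₂ = 30230 km = 3.023×10⁷ m.
Transfer ellipse a_t = (r₁ + r₂)/2 = 1.865×10⁷ m.
At r₁: circular v_c1 = √(μ/r₁) = 7507 m/s; transfer-perigee v_p = √[μ(2/r₁ − 1/a_t)] = 9557 m/s.
At r₂: circular v_c2 = √(μ/r₂) = 3631 m/s; transfer-apogee v_a = √[μ(2/r₂ − 1/a_t)] = 2236 m/s.
Δv₂ = v_c2 − v_a = 1395 m/s.
= 1.395 km/s.

Δv ≈ 1.40 km/s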